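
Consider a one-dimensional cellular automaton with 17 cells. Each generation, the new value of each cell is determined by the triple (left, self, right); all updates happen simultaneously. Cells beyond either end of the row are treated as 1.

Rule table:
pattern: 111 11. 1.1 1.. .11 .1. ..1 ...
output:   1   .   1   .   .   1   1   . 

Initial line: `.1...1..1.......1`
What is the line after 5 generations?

11..11.11......1.
1..1..1.......111
..11.11......1.11
.1..1.......111.1
11.11......1.1.1.

11.11......1.1.1.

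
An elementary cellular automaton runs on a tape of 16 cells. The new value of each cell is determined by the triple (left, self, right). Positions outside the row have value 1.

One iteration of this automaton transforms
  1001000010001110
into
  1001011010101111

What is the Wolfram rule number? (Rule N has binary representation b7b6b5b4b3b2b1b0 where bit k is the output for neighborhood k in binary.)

237

position 13: 111 → 1  (bit 7 = 1)
position 0: 110 → 1  (bit 6 = 1)
position 15: 101 → 1  (bit 5 = 1)
position 1: 100 → 0  (bit 4 = 0)
position 12: 011 → 1  (bit 3 = 1)
position 3: 010 → 1  (bit 2 = 1)
position 2: 001 → 0  (bit 1 = 0)
position 5: 000 → 1  (bit 0 = 1)
bits b7..b0 = 11101101 = 237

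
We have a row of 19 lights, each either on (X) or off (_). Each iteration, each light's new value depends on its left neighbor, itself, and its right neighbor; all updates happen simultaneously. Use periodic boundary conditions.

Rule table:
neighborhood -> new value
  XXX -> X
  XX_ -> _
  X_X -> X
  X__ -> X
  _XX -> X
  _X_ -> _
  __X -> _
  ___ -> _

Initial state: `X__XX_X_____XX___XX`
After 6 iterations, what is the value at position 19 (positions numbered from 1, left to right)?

_X_X_X_X____X_X__XX
X_X_X_X_X____X_X_X_
_X_X_X_X_X____X_X_X
X_X_X_X_X_X____X_X_
_X_X_X_X_X_X____X_X
X_X_X_X_X_X_X____X_
position 19 holds _

_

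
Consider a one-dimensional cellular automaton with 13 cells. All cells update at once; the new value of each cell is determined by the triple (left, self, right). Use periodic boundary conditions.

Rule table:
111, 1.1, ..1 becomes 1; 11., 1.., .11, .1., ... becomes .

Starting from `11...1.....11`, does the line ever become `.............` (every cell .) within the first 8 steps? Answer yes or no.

no

1...1.....1.1
...1.....1.1.
..1.....1.1..
.1.....1.1...
1.....1.1....
.....1.1....1
....1.1....1.
...1.1....1..
step 8 is ...1.1....1.., still not uniform .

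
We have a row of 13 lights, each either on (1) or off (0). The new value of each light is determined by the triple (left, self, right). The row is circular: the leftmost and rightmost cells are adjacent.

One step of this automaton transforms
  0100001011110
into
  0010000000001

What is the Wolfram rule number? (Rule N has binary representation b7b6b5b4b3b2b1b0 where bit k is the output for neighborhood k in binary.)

position 9: 111 → 0  (bit 7 = 0)
position 11: 110 → 0  (bit 6 = 0)
position 7: 101 → 0  (bit 5 = 0)
position 2: 100 → 1  (bit 4 = 1)
position 8: 011 → 0  (bit 3 = 0)
position 1: 010 → 0  (bit 2 = 0)
position 0: 001 → 0  (bit 1 = 0)
position 3: 000 → 0  (bit 0 = 0)
bits b7..b0 = 00010000 = 16

16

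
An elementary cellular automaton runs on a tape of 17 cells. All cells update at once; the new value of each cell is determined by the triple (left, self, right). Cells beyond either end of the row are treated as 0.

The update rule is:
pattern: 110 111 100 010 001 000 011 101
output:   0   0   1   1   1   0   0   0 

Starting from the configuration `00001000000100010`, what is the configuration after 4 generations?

10000000000100000

00011100001110111
00100010010000000
01110111111000000
10000000000100000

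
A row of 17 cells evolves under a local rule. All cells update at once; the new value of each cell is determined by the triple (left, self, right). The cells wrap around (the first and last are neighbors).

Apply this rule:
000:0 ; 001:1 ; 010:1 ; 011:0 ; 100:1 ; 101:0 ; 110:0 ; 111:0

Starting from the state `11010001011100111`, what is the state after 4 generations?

10001010000000001

00011011000011000
00100000100100100
01110001111111110
10001010000000001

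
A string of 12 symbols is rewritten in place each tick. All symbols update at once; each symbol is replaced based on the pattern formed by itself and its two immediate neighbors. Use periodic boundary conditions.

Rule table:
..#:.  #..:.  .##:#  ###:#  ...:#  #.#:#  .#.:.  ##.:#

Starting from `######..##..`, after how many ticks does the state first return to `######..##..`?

######..##..

1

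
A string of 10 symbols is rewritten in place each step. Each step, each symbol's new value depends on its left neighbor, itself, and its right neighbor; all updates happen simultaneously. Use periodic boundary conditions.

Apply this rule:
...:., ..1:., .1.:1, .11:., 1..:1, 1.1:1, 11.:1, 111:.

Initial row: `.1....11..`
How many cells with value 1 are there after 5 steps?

4

step 1: .11....11.
step 2: ..11....11
step 3: 1..11....1
step 4: 11..11....
step 5: .11..11...
count of 1: 4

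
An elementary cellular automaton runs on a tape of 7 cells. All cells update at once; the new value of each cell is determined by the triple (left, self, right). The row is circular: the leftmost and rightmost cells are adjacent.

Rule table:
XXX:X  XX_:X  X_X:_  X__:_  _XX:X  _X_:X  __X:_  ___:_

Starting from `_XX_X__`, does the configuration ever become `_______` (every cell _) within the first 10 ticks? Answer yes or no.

no

tick 1: _XX_X__  (fixed point — unchanged through tick 10)
tick 10 is _XX_X__, still not uniform _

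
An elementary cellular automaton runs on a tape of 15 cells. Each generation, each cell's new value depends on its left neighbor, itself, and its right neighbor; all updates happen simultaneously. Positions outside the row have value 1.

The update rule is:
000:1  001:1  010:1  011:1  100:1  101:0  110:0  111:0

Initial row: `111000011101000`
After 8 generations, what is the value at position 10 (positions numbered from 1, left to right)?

000111110001111
111100001111000
000011111000111
111110000111100
000001111100011
111111000011110
000000111110000
111111100001111
position 10 holds 0

0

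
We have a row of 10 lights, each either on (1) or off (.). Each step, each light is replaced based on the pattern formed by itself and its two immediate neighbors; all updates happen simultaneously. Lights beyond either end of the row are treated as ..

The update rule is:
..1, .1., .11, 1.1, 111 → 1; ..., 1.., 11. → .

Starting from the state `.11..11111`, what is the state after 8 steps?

11........

11..11111.
1..11111..
1.11111...
111111....
11111.....
1111......
111.......
11........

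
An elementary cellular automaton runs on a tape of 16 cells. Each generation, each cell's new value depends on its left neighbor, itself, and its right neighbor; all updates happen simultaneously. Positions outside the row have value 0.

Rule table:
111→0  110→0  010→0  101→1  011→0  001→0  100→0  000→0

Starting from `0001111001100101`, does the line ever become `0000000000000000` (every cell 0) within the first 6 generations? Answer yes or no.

0000000000000010
0000000000000000
all cells are 0 at generation 2

yes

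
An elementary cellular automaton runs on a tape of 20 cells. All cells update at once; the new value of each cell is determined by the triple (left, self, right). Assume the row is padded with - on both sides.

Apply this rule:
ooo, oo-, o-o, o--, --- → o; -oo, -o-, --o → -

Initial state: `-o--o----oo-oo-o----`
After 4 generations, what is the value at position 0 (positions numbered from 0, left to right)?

-

--o--ooo--oo-oo-oooo
o--o--ooo--oo-oo-ooo
-o--o--ooo--oo-oo-oo
--o--o--ooo--oo-oo-o
position 0 holds -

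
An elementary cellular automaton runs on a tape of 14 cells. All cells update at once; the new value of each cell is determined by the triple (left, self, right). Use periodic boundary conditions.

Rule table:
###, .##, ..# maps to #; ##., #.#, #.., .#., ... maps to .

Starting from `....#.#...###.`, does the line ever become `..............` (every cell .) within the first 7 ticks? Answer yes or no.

tick 1: ...#.....###..
tick 2: ..#.....###...
tick 3: .#.....###....
tick 4: #.....###.....
tick 5: .....###.....#
tick 6: ....###.....#.
tick 7: ...###.....#..
tick 7 is ...###.....#.., still not uniform .

no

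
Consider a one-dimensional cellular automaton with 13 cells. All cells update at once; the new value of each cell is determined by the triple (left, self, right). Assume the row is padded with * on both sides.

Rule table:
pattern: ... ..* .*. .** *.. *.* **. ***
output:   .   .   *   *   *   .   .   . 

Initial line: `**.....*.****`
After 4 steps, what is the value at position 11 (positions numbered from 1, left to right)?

.

..*....*.*...
*.**...*.**..
..*.*..*.*.*.
*.*.**.*.*.*.
position 11 holds .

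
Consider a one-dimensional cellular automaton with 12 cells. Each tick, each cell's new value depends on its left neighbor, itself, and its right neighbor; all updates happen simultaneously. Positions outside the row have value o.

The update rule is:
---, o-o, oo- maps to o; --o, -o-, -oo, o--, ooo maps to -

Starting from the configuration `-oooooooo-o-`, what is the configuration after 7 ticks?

o-------oo-o
o-ooooo--oo-
oo----o---oo
-o-oo---o---
o-o-o-o---o-
oo-o-o--o--o
-oo-o-------

-oo-o-------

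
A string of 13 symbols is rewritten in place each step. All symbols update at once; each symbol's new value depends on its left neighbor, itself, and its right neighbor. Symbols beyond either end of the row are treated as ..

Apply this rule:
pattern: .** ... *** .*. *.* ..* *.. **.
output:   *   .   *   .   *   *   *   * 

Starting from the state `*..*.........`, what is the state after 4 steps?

.**.*........
****.*.......
*****.*......
******.*.....

******.*.....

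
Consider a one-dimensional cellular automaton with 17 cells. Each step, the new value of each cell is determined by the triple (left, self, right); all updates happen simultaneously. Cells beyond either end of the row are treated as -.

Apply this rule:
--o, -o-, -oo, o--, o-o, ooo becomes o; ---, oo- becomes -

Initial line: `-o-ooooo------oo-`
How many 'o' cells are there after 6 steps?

ooooooo-o----oo-o
oooooo-ooo--oo-oo
ooooo-ooo-ooo-oo-
oooo-ooo-ooo-oo-o
ooo-ooo-ooo-oo-oo
oo-ooo-ooo-oo-oo-
count of o: 12

12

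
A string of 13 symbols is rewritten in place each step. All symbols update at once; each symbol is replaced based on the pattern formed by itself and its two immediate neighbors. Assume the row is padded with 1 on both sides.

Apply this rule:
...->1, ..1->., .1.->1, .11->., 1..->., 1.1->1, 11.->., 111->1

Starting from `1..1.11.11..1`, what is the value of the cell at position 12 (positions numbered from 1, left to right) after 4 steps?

1

step 1: ...11..1.....
step 2: .1.....1.111.
step 3: 11.111.11.1.1
step 4: 1.1.1.1..111.
position 12 holds 1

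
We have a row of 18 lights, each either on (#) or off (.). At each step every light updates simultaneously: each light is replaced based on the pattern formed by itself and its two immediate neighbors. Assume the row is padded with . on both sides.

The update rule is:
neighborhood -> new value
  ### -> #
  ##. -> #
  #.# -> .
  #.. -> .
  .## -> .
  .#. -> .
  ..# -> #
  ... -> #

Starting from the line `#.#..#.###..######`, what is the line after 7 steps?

.##.##.##.##..####

....#...##.#.#####
####..##.#....####
.###.#.#...###.###
#.##.....##.##..##
...#.####.#..#.#.#
###...###...#.....
.##.##.##.##..####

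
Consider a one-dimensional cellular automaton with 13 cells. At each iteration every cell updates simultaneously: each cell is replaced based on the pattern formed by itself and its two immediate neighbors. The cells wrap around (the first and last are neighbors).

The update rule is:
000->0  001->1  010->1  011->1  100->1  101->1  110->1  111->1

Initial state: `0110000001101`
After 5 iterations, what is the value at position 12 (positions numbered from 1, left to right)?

1

iteration 1: 1111000011111
iteration 2: 1111100111111
iteration 3: 1111111111111
iteration 4: 1111111111111  (fixed point — unchanged through iteration 5)
position 12 holds 1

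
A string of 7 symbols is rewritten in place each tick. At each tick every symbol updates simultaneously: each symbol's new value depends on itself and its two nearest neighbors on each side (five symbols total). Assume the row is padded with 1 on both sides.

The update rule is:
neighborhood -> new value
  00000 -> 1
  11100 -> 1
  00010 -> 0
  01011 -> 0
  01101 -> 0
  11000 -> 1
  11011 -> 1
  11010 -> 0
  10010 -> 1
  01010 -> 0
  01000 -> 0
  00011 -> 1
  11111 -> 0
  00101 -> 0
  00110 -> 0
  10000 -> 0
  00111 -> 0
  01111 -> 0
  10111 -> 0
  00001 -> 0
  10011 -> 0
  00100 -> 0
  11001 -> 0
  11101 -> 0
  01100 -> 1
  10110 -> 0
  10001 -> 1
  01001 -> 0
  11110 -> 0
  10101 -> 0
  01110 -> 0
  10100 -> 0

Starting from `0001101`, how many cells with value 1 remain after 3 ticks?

1

1110010
0010100
0100000
count of 1: 1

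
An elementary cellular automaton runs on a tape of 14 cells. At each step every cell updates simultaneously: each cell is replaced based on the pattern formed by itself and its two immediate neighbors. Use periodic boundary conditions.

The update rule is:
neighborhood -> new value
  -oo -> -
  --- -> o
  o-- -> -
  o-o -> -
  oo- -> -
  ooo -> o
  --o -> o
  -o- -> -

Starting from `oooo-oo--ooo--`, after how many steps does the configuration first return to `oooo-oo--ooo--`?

-oo-----o-o--o
----oooo----o-
oooo-oo--ooo--

3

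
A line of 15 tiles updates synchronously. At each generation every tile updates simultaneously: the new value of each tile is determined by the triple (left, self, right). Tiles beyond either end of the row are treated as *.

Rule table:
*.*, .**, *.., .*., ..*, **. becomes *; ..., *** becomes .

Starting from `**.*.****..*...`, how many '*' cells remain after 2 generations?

9

.*****..*****.*
**...****...***
count of *: 9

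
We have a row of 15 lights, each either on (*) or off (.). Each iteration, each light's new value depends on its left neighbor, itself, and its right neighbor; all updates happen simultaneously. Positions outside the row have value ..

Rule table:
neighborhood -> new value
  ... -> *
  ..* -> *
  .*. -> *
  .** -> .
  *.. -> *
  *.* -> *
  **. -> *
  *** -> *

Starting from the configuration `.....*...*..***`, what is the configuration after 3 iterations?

************.**
.************.*
*.*************

*.*************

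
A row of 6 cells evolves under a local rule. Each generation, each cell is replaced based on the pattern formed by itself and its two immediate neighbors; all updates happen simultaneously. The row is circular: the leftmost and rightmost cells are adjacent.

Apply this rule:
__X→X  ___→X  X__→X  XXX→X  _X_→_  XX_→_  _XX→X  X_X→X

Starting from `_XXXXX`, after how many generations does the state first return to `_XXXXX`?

6

XXXXX_
XXXX_X
XXX_XX
XX_XXX
X_XXXX
_XXXXX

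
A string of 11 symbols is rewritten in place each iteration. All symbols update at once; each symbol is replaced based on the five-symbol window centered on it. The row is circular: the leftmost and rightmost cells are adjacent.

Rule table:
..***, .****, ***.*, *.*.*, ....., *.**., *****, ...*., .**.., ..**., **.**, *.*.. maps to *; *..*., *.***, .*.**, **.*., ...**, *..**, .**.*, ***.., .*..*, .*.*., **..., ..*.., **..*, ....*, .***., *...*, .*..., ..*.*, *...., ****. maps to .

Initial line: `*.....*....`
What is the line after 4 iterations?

...*.*....*
..*..*...*.
.*......*..
*...**.*...

*...**.*...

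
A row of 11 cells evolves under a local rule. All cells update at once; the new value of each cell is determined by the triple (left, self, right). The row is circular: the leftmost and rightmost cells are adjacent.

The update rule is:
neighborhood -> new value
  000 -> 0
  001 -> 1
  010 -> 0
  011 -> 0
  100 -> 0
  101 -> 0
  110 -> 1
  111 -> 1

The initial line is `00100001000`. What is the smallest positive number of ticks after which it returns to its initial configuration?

tick 1: 01000010000
tick 2: 10000100000
tick 3: 00001000001
tick 4: 00010000010
tick 5: 00100000100
tick 6: 01000001000
tick 7: 10000010000
tick 8: 00000100001
tick 9: 00001000010
tick 10: 00010000100
tick 11: 00100001000

11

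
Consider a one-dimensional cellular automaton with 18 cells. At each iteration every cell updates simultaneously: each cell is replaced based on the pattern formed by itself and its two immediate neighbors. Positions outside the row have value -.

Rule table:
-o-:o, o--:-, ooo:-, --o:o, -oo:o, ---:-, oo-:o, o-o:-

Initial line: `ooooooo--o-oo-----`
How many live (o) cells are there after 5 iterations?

o-----o-oo-oo-----
o----oo-oo-oo-----
o---ooo-oo-oo-----
o--oo-o-oo-oo-----
o-ooo-o-oo-oo-----
count of o: 9

9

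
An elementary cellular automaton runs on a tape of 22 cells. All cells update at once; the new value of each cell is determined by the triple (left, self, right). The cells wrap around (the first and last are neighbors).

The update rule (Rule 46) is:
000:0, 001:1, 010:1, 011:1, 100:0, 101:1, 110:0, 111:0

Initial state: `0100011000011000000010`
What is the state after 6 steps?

step 1: 1100110000110000000110
step 2: 1001100001100000001101
step 3: 0011000011000000011011
step 4: 0110000110000000110110
step 5: 1100001100000001101100
step 6: 1000011000000011011001

1000011000000011011001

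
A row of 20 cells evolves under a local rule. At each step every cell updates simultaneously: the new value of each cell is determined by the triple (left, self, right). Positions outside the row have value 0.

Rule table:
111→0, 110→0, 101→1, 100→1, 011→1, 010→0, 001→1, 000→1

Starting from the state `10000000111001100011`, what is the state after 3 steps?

01111111100111011110
11000000011100110001
10111111110011101110

10111111110011101110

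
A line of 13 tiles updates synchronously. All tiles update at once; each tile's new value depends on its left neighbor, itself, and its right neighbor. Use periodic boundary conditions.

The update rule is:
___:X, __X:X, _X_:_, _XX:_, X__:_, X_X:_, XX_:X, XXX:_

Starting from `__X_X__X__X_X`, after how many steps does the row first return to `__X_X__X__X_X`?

step 1: _X____X__X___
step 2: X__XXX__X__XX
step 3: X_X__X_X__X__
step 4: ____X____X__X
step 5: _XXX__XXX__X_
step 6: X__X_X__X_X__
step 7: __X____X____X
step 8: _X__XXX__XXX_
step 9: X__X__X_X__X_
step 10: __X__X____X__
step 11: XX__X__XXX__X
step 12: _X_X__X__X_X_
step 13: X____X__X____
step 14: __XXX__X__XXX
step 15: _X__X_X__X__X
step 16: ___X____X__X_
step 17: XXX__XXX__X__
step 18: __X_X__X_X__X
step 19: _X____X____X_
step 20: X__XXX__XXX__
step 21: __X__X_X__X_X
step 22: _X__X____X___
step 23: X__X__XXX__XX
step 24: X_X__X__X_X__
step 25: ____X__X____X
step 26: _XXX__X__XXX_
step 27: X__X_X__X__X_
step 28: __X____X__X__
step 29: XX__XXX__X__X
step 30: _X_X__X_X__X_
step 31: X____X____X__
step 32: __XXX__XXX__X
step 33: _X__X_X__X_X_
step 34: X__X____X____
step 35: __X__XXX__XXX
step 36: _X__X__X_X__X
step 37: ___X__X____X_
step 38: XXX__X__XXX__
step 39: __X_X__X__X_X

39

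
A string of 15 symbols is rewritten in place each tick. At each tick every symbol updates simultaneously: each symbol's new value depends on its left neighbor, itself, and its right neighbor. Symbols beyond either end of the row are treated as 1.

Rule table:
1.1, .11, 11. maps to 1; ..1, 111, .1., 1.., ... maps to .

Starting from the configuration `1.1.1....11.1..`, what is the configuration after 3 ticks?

111.......1....

tick 1: 11.1.....111...
tick 2: .11......1.1...
tick 3: 111.......1....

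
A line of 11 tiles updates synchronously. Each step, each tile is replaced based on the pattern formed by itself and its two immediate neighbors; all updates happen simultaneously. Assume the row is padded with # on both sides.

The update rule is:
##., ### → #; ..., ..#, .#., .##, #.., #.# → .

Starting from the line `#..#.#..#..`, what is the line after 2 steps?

#..........
#..........

#..........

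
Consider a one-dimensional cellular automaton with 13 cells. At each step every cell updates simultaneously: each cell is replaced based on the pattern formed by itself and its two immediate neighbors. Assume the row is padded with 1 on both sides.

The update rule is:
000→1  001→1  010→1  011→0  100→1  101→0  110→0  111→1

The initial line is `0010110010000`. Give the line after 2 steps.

1110001111111
1101110111111

1101110111111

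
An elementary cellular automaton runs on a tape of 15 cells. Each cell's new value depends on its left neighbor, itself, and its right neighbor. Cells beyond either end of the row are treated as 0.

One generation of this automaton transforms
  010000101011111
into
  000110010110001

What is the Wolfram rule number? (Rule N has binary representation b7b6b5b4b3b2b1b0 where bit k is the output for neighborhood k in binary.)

position 11: 111 → 0  (bit 7 = 0)
position 14: 110 → 1  (bit 6 = 1)
position 7: 101 → 1  (bit 5 = 1)
position 2: 100 → 0  (bit 4 = 0)
position 10: 011 → 1  (bit 3 = 1)
position 1: 010 → 0  (bit 2 = 0)
position 0: 001 → 0  (bit 1 = 0)
position 3: 000 → 1  (bit 0 = 1)
bits b7..b0 = 01101001 = 105

105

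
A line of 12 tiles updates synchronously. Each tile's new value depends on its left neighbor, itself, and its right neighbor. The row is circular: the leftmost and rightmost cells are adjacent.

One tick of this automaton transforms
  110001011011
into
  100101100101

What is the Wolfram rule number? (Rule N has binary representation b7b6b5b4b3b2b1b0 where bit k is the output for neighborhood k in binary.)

165

position 0: 111 → 1  (bit 7 = 1)
position 1: 110 → 0  (bit 6 = 0)
position 6: 101 → 1  (bit 5 = 1)
position 2: 100 → 0  (bit 4 = 0)
position 7: 011 → 0  (bit 3 = 0)
position 5: 010 → 1  (bit 2 = 1)
position 4: 001 → 0  (bit 1 = 0)
position 3: 000 → 1  (bit 0 = 1)
bits b7..b0 = 10100101 = 165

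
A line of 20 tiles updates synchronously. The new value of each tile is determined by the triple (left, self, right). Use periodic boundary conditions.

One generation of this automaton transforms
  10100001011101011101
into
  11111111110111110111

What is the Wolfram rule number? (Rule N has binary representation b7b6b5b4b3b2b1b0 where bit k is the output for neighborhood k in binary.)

position 10: 111 → 0  (bit 7 = 0)
position 0: 110 → 1  (bit 6 = 1)
position 1: 101 → 1  (bit 5 = 1)
position 3: 100 → 1  (bit 4 = 1)
position 9: 011 → 1  (bit 3 = 1)
position 2: 010 → 1  (bit 2 = 1)
position 6: 001 → 1  (bit 1 = 1)
position 4: 000 → 1  (bit 0 = 1)
bits b7..b0 = 01111111 = 127

127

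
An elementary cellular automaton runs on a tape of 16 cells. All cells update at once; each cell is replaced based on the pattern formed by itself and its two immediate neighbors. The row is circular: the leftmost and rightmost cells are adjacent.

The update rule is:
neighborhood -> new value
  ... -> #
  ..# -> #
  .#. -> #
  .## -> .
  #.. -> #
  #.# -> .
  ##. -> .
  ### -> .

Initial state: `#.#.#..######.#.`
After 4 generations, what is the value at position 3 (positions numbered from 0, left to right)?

#.#.###.......#.
#.#....########.
#.#####.........
#......#########
position 3 holds .

.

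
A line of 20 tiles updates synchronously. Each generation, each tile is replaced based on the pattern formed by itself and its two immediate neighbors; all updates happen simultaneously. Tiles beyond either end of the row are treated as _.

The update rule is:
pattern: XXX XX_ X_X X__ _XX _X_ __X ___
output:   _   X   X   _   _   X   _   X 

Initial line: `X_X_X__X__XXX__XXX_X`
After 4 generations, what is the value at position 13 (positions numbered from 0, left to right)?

X

XXXXX__X____X____XXX
____X__X_XX_X_XX___X
XXX_X__XX_XXXX_X_X_X
__XXX___XX___XXXXXXX
position 13 holds X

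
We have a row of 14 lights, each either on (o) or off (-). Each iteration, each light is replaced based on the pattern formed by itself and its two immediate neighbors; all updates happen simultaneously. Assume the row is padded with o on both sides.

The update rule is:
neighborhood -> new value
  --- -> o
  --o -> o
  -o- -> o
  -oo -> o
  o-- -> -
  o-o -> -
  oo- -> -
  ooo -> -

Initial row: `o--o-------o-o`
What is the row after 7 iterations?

-o-o-o--oo-ooo

iteration 1: --oo-ooooooo-o
iteration 2: -oo--o-------o
iteration 3: -o--oo-ooooooo
iteration 4: -o-oo--o------
iteration 5: -o-o--oo-ooooo
iteration 6: -o-o-oo--o----
iteration 7: -o-o-o--oo-ooo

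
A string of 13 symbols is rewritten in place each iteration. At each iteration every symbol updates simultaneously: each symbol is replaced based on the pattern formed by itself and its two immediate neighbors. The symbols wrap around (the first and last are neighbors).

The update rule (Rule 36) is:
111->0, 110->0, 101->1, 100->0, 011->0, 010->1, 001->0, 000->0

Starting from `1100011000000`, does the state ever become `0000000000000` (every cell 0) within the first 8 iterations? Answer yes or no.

0000000000000
all cells are 0 at iteration 1

yes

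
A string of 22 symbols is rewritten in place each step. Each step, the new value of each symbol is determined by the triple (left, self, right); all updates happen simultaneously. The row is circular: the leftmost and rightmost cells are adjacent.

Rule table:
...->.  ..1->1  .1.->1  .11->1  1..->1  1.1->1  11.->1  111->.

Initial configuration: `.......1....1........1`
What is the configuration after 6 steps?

step 1: 1.....111..111......11
step 2: 11...11.1111.11....11.
step 3: 111.11111..11111..1111
step 4: ..111...1111...1111...
step 5: .11.11.11..11.11..11..
step 6: 111111111111111111111.

111111111111111111111.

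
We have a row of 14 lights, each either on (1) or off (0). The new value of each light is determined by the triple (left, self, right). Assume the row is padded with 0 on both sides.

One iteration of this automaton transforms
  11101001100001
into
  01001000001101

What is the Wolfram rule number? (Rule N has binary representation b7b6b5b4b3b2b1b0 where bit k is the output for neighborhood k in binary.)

133

position 1: 111 → 1  (bit 7 = 1)
position 2: 110 → 0  (bit 6 = 0)
position 3: 101 → 0  (bit 5 = 0)
position 5: 100 → 0  (bit 4 = 0)
position 0: 011 → 0  (bit 3 = 0)
position 4: 010 → 1  (bit 2 = 1)
position 6: 001 → 0  (bit 1 = 0)
position 10: 000 → 1  (bit 0 = 1)
bits b7..b0 = 10000101 = 133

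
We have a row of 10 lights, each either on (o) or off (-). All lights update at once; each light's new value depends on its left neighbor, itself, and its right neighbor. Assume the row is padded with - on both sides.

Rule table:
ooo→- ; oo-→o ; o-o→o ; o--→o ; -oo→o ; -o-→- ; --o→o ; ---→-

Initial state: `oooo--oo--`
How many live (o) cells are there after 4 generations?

o--oooooo-
-ooo----oo
oo-oo--ooo
oooooooo-o
count of o: 9

9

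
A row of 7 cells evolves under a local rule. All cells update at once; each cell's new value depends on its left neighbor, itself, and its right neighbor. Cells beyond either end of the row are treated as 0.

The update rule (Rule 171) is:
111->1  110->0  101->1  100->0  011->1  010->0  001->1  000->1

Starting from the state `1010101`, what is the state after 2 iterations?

1010100

0101010
1010100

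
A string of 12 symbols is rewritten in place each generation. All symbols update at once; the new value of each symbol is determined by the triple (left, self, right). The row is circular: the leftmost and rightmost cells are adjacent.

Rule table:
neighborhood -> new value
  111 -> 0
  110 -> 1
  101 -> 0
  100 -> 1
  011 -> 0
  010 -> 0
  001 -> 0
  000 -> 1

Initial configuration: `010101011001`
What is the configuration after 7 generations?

001100000000

generation 1: 000000001100
generation 2: 111111100111
generation 3: 000000110000
generation 4: 111110011111
generation 5: 000011000000
generation 6: 111001111111
generation 7: 001100000000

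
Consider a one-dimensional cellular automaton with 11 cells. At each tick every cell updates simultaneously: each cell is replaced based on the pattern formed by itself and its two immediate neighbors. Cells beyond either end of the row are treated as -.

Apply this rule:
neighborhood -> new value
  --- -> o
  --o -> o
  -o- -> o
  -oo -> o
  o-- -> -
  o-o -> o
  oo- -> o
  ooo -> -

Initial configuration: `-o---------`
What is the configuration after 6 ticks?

o-o-oooo--o

oo-oooooooo
oooo------o
o--o-oooooo
o-oooo----o
ooo--o-oooo
o-o-oooo--o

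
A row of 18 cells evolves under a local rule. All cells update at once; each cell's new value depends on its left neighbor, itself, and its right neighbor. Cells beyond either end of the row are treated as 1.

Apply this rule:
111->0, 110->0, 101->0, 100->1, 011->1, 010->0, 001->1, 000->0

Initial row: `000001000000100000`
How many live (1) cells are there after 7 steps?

step 1: 100010100001010001
step 2: 010100010010001011
step 3: 000010101101010010
step 4: 100100001000001100
step 5: 011010010100011011
step 6: 010001100010110010
step 7: 001011010100101100
count of 1: 8

8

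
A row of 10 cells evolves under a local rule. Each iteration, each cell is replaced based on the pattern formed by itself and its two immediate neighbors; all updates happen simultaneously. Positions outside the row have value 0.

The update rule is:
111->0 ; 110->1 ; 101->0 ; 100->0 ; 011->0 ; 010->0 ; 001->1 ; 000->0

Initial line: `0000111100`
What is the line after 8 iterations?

iteration 1: 0001000100
iteration 2: 0010001000
iteration 3: 0100010000
iteration 4: 1000100000
iteration 5: 0001000000
iteration 6: 0010000000
iteration 7: 0100000000
iteration 8: 1000000000

1000000000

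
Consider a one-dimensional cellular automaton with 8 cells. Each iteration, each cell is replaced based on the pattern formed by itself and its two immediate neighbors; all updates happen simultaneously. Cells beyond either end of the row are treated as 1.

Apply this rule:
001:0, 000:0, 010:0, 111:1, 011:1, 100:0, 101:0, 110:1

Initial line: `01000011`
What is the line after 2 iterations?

00000011

iteration 1: 00000011
iteration 2: 00000011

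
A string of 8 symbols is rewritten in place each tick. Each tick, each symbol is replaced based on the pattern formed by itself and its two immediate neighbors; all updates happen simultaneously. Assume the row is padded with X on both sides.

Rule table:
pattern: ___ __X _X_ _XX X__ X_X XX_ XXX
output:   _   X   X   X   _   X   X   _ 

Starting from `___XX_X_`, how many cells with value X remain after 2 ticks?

tick 1: __XXXXXX
tick 2: _XX_____
count of X: 2

2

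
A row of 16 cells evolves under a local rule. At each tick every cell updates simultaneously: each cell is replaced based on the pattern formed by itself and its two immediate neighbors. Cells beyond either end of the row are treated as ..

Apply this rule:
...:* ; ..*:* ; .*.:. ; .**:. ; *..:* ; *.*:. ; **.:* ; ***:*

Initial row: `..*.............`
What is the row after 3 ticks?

*.**.***********

**.*************
.*..************
*.**.***********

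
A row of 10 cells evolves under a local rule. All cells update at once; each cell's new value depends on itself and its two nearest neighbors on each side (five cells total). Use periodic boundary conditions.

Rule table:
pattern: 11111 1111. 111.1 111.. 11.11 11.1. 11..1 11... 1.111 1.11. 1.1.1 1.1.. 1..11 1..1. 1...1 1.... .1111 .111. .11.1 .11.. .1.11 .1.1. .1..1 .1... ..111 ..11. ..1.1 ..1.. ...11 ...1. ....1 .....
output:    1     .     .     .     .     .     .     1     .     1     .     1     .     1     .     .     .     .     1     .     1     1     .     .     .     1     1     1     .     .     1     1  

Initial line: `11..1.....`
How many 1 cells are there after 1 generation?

5

1..11..11.
count of 1: 5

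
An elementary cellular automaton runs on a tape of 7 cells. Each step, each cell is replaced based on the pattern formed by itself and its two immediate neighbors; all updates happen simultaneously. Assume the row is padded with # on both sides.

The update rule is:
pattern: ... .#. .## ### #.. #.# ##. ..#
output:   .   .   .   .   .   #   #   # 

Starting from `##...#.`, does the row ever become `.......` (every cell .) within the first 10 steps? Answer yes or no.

.#..#.#
#..#.#.
#.#.#.#
##.#.#.
.##.#.#
#.##.#.
##.##.#
.##.##.
#.##.##
##.##..
step 10 is ##.##.., still not uniform .

no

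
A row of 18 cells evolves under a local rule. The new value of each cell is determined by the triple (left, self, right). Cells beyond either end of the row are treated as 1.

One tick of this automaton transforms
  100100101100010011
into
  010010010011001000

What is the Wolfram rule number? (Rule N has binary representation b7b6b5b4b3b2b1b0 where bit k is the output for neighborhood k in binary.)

49

position 17: 111 → 0  (bit 7 = 0)
position 0: 110 → 0  (bit 6 = 0)
position 7: 101 → 1  (bit 5 = 1)
position 1: 100 → 1  (bit 4 = 1)
position 8: 011 → 0  (bit 3 = 0)
position 3: 010 → 0  (bit 2 = 0)
position 2: 001 → 0  (bit 1 = 0)
position 11: 000 → 1  (bit 0 = 1)
bits b7..b0 = 00110001 = 49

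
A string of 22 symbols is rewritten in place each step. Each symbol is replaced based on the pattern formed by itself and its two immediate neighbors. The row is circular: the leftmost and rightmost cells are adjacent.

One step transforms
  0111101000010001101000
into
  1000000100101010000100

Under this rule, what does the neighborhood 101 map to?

At position 5 the neighborhood is 101; the next row has 0 there.

0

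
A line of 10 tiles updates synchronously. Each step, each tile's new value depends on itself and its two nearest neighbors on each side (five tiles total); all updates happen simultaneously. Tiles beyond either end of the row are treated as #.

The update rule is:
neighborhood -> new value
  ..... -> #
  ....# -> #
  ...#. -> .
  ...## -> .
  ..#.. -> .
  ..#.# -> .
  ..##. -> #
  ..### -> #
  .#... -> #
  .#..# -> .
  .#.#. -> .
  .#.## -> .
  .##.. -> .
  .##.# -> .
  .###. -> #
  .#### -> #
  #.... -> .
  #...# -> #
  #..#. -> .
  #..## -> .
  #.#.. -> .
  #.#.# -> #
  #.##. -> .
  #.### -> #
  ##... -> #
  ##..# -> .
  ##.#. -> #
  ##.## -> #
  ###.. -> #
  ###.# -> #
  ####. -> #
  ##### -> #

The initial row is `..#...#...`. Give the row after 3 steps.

...##..##.
##.#...#.#
###.##...#

###.##...#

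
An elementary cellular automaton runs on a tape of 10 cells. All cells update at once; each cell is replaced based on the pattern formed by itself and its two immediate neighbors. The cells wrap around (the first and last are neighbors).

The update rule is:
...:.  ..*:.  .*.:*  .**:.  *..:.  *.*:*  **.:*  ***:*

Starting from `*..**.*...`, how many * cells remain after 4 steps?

2

*...***...
*....**...
*.....*...
*.....*...
count of *: 2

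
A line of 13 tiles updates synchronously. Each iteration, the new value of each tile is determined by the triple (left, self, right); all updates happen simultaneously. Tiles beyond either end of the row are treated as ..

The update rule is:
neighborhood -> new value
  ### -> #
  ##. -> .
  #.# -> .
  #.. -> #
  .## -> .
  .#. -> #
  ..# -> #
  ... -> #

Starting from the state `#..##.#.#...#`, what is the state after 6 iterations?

..##.#####..#

###...#.#####
.#.####..###.
##..##.##.#.#
..##......#.#
##..#######.#
..##.#####..#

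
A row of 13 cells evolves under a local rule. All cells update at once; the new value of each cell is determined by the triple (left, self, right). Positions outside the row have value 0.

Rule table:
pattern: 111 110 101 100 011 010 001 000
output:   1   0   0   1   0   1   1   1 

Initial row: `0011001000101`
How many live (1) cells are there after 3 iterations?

8

1100111111101
0011011111001
1100001110111
count of 1: 8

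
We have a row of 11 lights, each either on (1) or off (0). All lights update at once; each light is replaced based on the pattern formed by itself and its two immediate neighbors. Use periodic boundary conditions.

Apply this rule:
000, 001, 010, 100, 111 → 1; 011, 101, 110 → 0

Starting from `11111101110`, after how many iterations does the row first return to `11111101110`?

iteration 1: 01111000100
iteration 2: 10110111111
iteration 3: 00000011111
iteration 4: 11111101110

4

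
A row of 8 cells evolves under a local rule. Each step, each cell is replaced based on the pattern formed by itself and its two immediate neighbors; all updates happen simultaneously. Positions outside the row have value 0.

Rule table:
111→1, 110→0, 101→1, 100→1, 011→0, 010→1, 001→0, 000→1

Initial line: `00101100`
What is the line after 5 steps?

11001001

step 1: 10110011
step 2: 11001000
step 3: 00101111
step 4: 10110110
step 5: 11001001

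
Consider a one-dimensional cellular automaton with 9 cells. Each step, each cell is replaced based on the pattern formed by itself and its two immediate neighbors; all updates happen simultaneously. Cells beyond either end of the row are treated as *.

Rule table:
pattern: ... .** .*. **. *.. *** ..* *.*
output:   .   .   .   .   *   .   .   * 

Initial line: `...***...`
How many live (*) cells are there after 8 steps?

4

*.....*..
.*.....*.
*.*.....*
.*.*.....
*.*.*....
.*.*.*...
*.*.*.*..
.*.*.*.*.
count of *: 4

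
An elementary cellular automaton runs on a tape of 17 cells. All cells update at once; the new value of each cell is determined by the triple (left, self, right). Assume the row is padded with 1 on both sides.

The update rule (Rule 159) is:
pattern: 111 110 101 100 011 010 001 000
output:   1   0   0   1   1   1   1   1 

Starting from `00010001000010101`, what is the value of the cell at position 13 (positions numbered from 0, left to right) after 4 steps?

11111111111110101
11111111111100101
11111111111011101
11111111110011001
position 13 holds 1

1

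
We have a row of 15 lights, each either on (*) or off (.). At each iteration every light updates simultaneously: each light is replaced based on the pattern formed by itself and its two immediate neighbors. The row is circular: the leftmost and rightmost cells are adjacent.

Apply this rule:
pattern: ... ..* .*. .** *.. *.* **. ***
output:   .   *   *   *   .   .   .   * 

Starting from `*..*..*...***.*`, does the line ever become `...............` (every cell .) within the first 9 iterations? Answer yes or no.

iteration 1: ..**.**..***..*
iteration 2: .**..*..***..**
iteration 3: .*..**.***..**.
iteration 4: **.**..**..**..
iteration 5: *..*..**..**..*
iteration 6: ..**.**..**..**
iteration 7: .**..*..**..**.
iteration 8: **..**.**..**..
iteration 9: *..**..*..**..*
iteration 9 is *..**..*..**..*, still not uniform .

no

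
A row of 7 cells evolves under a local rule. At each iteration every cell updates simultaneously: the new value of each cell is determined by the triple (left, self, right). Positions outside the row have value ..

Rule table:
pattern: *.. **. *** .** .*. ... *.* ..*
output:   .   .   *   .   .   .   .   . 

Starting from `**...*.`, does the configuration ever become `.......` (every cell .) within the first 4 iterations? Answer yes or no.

yes

.......
all cells are . at iteration 1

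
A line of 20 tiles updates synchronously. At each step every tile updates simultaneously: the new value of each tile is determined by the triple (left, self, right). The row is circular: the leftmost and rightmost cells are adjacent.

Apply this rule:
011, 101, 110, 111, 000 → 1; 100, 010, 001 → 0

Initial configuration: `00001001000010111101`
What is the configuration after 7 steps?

step 1: 01100000011001111110
step 2: 01101111011001111110
step 3: 01111111111001111110
step 4: 01111111111001111110  (fixed point — unchanged through step 7)

01111111111001111110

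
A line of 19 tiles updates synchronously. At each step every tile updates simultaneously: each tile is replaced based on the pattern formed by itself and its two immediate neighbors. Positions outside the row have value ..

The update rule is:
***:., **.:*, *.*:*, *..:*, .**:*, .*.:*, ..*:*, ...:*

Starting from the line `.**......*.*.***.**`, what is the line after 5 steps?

**************.****

step 1: **************.****
step 2: *............***..*
step 3: **************.****  (repeats step 1; period 2)
step 5: **************.****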